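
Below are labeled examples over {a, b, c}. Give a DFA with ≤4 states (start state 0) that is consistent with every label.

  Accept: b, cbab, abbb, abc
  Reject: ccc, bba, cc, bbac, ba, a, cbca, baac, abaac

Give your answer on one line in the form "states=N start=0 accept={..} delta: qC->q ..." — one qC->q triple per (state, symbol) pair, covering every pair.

states=2 start=0 accept={1} delta: 0a->0 0b->1 0c->0 1a->0 1b->0 1c->1

State merging on the prefix tree: take the shortest (then alphabetical) example prefix whose next move is undefined and point that move at state 0, else 1, else 2, ...; a target is out if some Accept/Reject pair would then sit in one state with the same input left (inseparable). If every existing state is out, open a new one.
a: 0a undefined. 0a->0: ok.
b: 0b undefined. 0b->0: no, b/bba meet in 0. Open state 1: 0b->1.
c: 0c undefined. 0c->0: ok.
ba: 1a undefined. 1a->0: ok.
bb: 1b undefined. 1b->0: ok.
abc: 1c undefined. 1c->0: no, abc/ccc meet in 0. 1c->1: ok.
All examples now run through 2 states with every (state, symbol) defined. Accept strings end in {1}, Reject strings end in {0}; accept={1}.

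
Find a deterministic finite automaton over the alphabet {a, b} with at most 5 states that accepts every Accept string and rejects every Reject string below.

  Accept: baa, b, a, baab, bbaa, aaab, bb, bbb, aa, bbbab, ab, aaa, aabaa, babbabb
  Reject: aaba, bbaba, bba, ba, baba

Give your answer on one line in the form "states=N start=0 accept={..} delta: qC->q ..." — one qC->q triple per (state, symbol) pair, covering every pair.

Grow the machine one transition at a time. Run the examples from 0; the earliest place one falls off (shortest prefix, ties alphabetical) gets sent to the lowest-numbered state that keeps every Accept/Reject pair distinguishable — a pair clashes when both reach the same state with identical unread suffix — and to a fresh state only if none does.
a: 0a undefined. 0a->0: ok.
b: 0b undefined. 0b->0: no, baa/aaba meet in 0. Open state 1: 0b->1.
ba: 1a undefined. 1a->0: no, baa/aaba meet in 0. 1a->1: no, baa/aaba meet in 1. Open state 2: 1a->2.
bb: 1b undefined. 1b->0: no, a/bba meet in 0. 1b->1: ok.
baa: 2a undefined. 2a->0: ok.
bab: 2b undefined. 2b->0: no, baa/bbaba meet in 0. 2b->1: ok.
All examples now run through 3 states with every (state, symbol) defined. Accept strings end in {0,1}, Reject strings end in {2}; accept={0,1}.

states=3 start=0 accept={0,1} delta: 0a->0 0b->1 1a->2 1b->1 2a->0 2b->1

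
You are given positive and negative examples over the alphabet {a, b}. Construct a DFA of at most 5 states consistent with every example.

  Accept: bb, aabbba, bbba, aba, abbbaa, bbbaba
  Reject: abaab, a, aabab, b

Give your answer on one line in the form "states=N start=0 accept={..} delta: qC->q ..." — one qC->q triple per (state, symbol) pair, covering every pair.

Grow the machine one transition at a time. Run the examples from 0; the earliest place one falls off (shortest prefix, ties alphabetical) gets sent to the lowest-numbered state that keeps every Accept/Reject pair distinguishable — a pair clashes when both reach the same state with identical unread suffix — and to a fresh state only if none does.
a: 0a undefined. 0a->0: ok.
b: 0b undefined. 0b->0: no, bb/abaab meet in 0. Open state 1: 0b->1.
bb: 1b undefined. 1b->0: no, bb/a meet in 0. 1b->1: no, bb/b meet in 1. Open state 2: 1b->2.
aba: 1a undefined. 1a->0: no, aba/a meet in 0. 1a->1: no, bb/abaab meet in 2. 1a->2: ok.
bbb: 2b undefined. 2b->0: no, aabbba/a meet in 0. 2b->1: ok.
abaa: 2a undefined. 2a->0: no, abbbaa/a meet in 0. 2a->1: no, bb/abaab meet in 2. 2a->2: ok.
All examples now run through 3 states with every (state, symbol) defined. Accept strings end in {2}, Reject strings end in {0,1}; accept={2}.

states=3 start=0 accept={2} delta: 0a->0 0b->1 1a->2 1b->2 2a->2 2b->1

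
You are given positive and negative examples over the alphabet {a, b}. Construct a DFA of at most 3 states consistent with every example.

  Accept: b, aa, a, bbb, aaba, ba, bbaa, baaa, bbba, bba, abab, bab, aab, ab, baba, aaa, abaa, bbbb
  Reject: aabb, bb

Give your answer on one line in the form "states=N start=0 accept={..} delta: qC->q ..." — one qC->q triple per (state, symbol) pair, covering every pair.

Grow the machine one transition at a time. Run the examples from 0; the earliest place one falls off (shortest prefix, ties alphabetical) gets sent to the lowest-numbered state that keeps every Accept/Reject pair distinguishable — a pair clashes when both reach the same state with identical unread suffix — and to a fresh state only if none does.
a: 0a undefined. 0a->0: ok.
b: 0b undefined. 0b->0: no, b/aabb meet in 0. Open state 1: 0b->1.
ba: 1a undefined. 1a->0: ok.
bb: 1b undefined. 1b->0: no, aa/aabb meet in 0. 1b->1: no, b/aabb meet in 1. Open state 2: 1b->2.
bba: 2a undefined. 2a->0: ok.
bbb: 2b undefined. 2b->0: ok.
All examples now run through 3 states with every (state, symbol) defined. Accept strings end in {0,1}, Reject strings end in {2}; accept={0,1}.

states=3 start=0 accept={0,1} delta: 0a->0 0b->1 1a->0 1b->2 2a->0 2b->0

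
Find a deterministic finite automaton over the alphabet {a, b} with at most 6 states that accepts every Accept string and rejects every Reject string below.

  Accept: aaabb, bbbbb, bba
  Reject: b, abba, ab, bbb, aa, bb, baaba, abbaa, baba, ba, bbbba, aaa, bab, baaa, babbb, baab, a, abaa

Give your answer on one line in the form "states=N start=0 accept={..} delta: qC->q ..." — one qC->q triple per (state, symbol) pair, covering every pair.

Fold the examples into a partial DFA from state 0: repeatedly fix the first undefined (state, symbol) met by the shortest-then-alphabetical prefix, trying targets in increasing order and rejecting any under which an Accept and a Reject string meet in one state with the same remainder; add a state when all current targets are rejected. Accepting states are where Accept strings end.
a: 0a undefined. 0a->0: no, aaabb/bb meet in 0 with "bb" left. Open state 1: 0a->1.
b: 0b undefined. 0b->0: no, bbbbb/b meet in 0. 0b->1: ok.
aa: 1a undefined. 1a->0: no, aaabb/bbb meet in 1 with "bb" left. 1a->1: no, aaabb/bbb meet in 1 with "bb" left. Open state 2: 1a->2.
ab: 1b undefined. 1b->0: no, bbbbb/b meet in 1. 1b->1: no, bbbbb/b meet in 1. 1b->2: no, bbbbb/babbb meet in 2 with "bbb" left. Open state 3: 1b->3.
aaa: 2a undefined. 2a->0: no, aaabb/ab meet in 3. 2a->1: no, aaabb/bbb meet in 3 with "b" left. 2a->2: ok.
aba: 3a undefined. 3a->0: ok.
abb: 3b undefined. 3b->0: no, bbbbb/ab meet in 3. 3b->1: no, bbbbb/b meet in 1. 3b->2: ok.
bab: 2b undefined. 2b->0: no, aaabb/b meet in 1. 2b->1: no, aaabb/ab meet in 3. 2b->2: no, aaabb/abba meet in 2. 2b->3: no, aaabb/abba meet in 2. Open state 4: 2b->4.
baba: 4a undefined. 4a->0: no, bba/baaba meet in 0. 4a->1: ok.
babb: 4b undefined. 4b->0: ok.
All examples now run through 5 states with every (state, symbol) defined. Accept strings end in {0}, Reject strings end in {1,2,3,4}; accept={0}.

states=5 start=0 accept={0} delta: 0a->1 0b->1 1a->2 1b->3 2a->2 2b->4 3a->0 3b->2 4a->1 4b->0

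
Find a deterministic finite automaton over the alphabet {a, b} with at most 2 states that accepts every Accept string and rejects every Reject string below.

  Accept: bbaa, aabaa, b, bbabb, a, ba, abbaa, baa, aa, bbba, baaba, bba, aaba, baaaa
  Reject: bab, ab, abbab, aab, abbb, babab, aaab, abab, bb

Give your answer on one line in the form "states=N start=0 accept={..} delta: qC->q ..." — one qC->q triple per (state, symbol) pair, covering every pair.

Fold the examples into a partial DFA from state 0: repeatedly fix the first undefined (state, symbol) met by the shortest-then-alphabetical prefix, trying targets in increasing order and rejecting any under which an Accept and a Reject string meet in one state with the same remainder; add a state when all current targets are rejected. Accepting states are where Accept strings end.
a: 0a undefined. 0a->0: no, b/ab meet in 0 with "b" left. Open state 1: 0a->1.
b: 0b undefined. 0b->0: no, b/bb meet in 0. 0b->1: ok.
aa: 1a undefined. 1a->0: no, aabaa/bab meet in 1. 1a->1: ok.
ab: 1b undefined. 1b->0: ok.
All examples now run through 2 states with every (state, symbol) defined. Accept strings end in {1}, Reject strings end in {0}; accept={1}.

states=2 start=0 accept={1} delta: 0a->1 0b->1 1a->1 1b->0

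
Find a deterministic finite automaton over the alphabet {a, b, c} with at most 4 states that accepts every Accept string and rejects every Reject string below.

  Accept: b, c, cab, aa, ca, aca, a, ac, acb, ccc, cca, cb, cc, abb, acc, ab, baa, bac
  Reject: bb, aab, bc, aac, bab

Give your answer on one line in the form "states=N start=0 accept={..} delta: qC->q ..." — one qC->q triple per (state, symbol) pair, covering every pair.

states=4 start=0 accept={0,1,2} delta: 0a->1 0b->2 0c->0 1a->2 1b->0 1c->0 2a->3 2b->3 2c->3 3a->0 3b->3 3c->0

Grow the machine one transition at a time. Run the examples from 0; the earliest place one falls off (shortest prefix, ties alphabetical) gets sent to the lowest-numbered state that keeps every Accept/Reject pair distinguishable — a pair clashes when both reach the same state with identical unread suffix — and to a fresh state only if none does.
a: 0a undefined. 0a->0: no, b/aab meet in 0 with "b" left. Open state 1: 0a->1.
b: 0b undefined. 0b->0: no, b/bb meet in 0. 0b->1: no, ac/bc meet in 1 with "c" left. Open state 2: 0b->2.
c: 0c undefined. 0c->0: ok.
aa: 1a undefined. 1a->0: no, b/aab meet in 2. 1a->1: no, cab/aab meet in 1 with "b" left. 1a->2: ok.
ab: 1b undefined. 1b->0: ok.
ac: 1c undefined. 1c->0: ok.
ba: 2a undefined. 2a->0: no, b/bab meet in 2. 2a->1: no, c/bab meet in 0. 2a->2: no, bac/bc meet in 2 with "c" left. Open state 3: 2a->3.
bb: 2b undefined. 2b->0: no, c/bb meet in 0. 2b->1: no, ca/bb meet in 1. 2b->2: no, b/bb meet in 2. 2b->3: ok.
bc: 2c undefined. 2c->0: no, c/bc meet in 0. 2c->1: no, ca/bc meet in 1. 2c->2: no, b/bc meet in 2. 2c->3: ok.
baa: 3a undefined. 3a->0: ok.
bab: 3b undefined. 3b->0: no, c/bab meet in 0. 3b->1: no, ca/bab meet in 1. 3b->2: no, b/bab meet in 2. 3b->3: ok.
bac: 3c undefined. 3c->0: ok.
All examples now run through 4 states with every (state, symbol) defined. Accept strings end in {0,1,2}, Reject strings end in {3}; accept={0,1,2}.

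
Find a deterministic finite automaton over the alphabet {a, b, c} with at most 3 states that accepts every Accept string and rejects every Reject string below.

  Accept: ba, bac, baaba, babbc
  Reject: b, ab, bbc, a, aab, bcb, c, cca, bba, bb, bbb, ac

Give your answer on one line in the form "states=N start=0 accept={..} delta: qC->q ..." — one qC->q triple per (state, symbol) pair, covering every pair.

states=3 start=0 accept={2} delta: 0a->0 0b->1 0c->0 1a->2 1b->0 1c->0 2a->0 2b->2 2c->2

State merging on the prefix tree: take the shortest (then alphabetical) example prefix whose next move is undefined and point that move at state 0, else 1, else 2, ...; a target is out if some Accept/Reject pair would then sit in one state with the same input left (inseparable). If every existing state is out, open a new one.
a: 0a undefined. 0a->0: ok.
b: 0b undefined. 0b->0: no, ba/b meet in 0. Open state 1: 0b->1.
c: 0c undefined. 0c->0: ok.
ba: 1a undefined. 1a->0: no, ba/a meet in 0. 1a->1: no, ba/b meet in 1. Open state 2: 1a->2.
bb: 1b undefined. 1b->0: ok.
bc: 1c undefined. 1c->0: ok.
baa: 2a undefined. 2a->0: ok.
bab: 2b undefined. 2b->0: no, babbc/bbc meet in 0. 2b->1: no, babbc/bbc meet in 0. 2b->2: ok.
bac: 2c undefined. 2c->0: no, bac/bbc meet in 0. 2c->1: no, bac/b meet in 1. 2c->2: ok.
All examples now run through 3 states with every (state, symbol) defined. Accept strings end in {2}, Reject strings end in {0,1}; accept={2}.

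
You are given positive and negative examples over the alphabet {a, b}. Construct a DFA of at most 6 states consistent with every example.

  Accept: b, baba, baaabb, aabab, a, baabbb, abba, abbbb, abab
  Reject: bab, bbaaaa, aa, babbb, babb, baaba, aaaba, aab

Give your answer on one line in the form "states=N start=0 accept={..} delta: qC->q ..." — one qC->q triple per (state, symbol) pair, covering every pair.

Grow the machine one transition at a time. Run the examples from 0; the earliest place one falls off (shortest prefix, ties alphabetical) gets sent to the lowest-numbered state that keeps every Accept/Reject pair distinguishable — a pair clashes when both reach the same state with identical unread suffix — and to a fresh state only if none does.
a: 0a undefined. 0a->0: no, b/aab meet in 0 with "b" left. Open state 1: 0a->1.
b: 0b undefined. 0b->0: ok.
aa: 1a undefined. 1a->0: no, b/bbaaaa meet in 0. 1a->1: no, baba/baaba meet in 1 with "ba" left. Open state 2: 1a->2.
ab: 1b undefined. 1b->0: no, b/bab meet in 0. 1b->1: no, baba/aa meet in 2. 1b->2: no, abba/baaba meet in 2 with "ba" left. Open state 3: 1b->3.
aaa: 2a undefined. 2a->0: no, a/bbaaaa meet in 1. 2a->1: no, baba/aaaba meet in 3 with "a" left. 2a->2: ok.
aab: 2b undefined. 2b->0: no, b/aab meet in 0. 2b->1: no, baaabb/bab meet in 3. 2b->2: no, baaabb/bbaaaa meet in 2. 2b->3: no, baba/baaba meet in 3 with "a" left. Open state 4: 2b->4.
aba: 3a undefined. 3a->0: ok.
abb: 3b undefined. 3b->0: no, b/babbb meet in 0. 3b->1: no, a/babb meet in 1. 3b->2: no, abba/bbaaaa meet in 2. 3b->3: no, abbbb/bab meet in 3. 3b->4: no, baaabb/babbb meet in 4 with "b" left. Open state 5: 3b->5.
aaba: 4a undefined. 4a->0: no, b/baaba meet in 0. 4a->1: no, aabab/bab meet in 3. 4a->2: no, aabab/aab meet in 4. 4a->3: no, aabab/babb meet in 5. 4a->4: ok.
abba: 5a undefined. 5a->0: ok.
abbb: 5b undefined. 5b->0: no, b/babbb meet in 0. 5b->1: no, a/babbb meet in 1. 5b->2: no, abbbb/baaba meet in 4. 5b->3: no, abbbb/babb meet in 5. 5b->4: ok.
aabab: 4b undefined. 4b->0: ok.
All examples now run through 6 states with every (state, symbol) defined. Accept strings end in {0,1}, Reject strings end in {2,3,4,5}; accept={0,1}.

states=6 start=0 accept={0,1} delta: 0a->1 0b->0 1a->2 1b->3 2a->2 2b->4 3a->0 3b->5 4a->4 4b->0 5a->0 5b->4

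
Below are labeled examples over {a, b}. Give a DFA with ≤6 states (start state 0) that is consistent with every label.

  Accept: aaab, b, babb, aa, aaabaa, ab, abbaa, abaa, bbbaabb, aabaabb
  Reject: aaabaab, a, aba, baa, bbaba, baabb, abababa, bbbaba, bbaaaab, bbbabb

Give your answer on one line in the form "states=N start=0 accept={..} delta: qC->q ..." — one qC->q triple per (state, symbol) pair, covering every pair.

states=6 start=0 accept={2,3,5} delta: 0a->1 0b->2 1a->2 1b->3 2a->3 2b->3 3a->4 3b->3 4a->5 4b->5 5a->4 5b->0

Fold the examples into a partial DFA from state 0: repeatedly fix the first undefined (state, symbol) met by the shortest-then-alphabetical prefix, trying targets in increasing order and rejecting any under which an Accept and a Reject string meet in one state with the same remainder; add a state when all current targets are rejected. Accepting states are where Accept strings end.
a: 0a undefined. 0a->0: no, aa/a meet in 0. Open state 1: 0a->1.
b: 0b undefined. 0b->0: no, babb/bbbabb meet in 1 with "bb" left. 0b->1: no, b/a meet in 1. Open state 2: 0b->2.
aa: 1a undefined. 1a->0: no, aabaabb/baabb meet in 2 with "aabb" left. 1a->1: no, aa/a meet in 1. 1a->2: ok.
ab: 1b undefined. 1b->0: no, abbaa/baa meet in 2 with "aa" left. 1b->1: no, b/aba meet in 2. 1b->2: no, abaa/baa meet in 2 with "aa" left. Open state 3: 1b->3.
ba: 2a undefined. 2a->0: no, aaabaa/a meet in 1. 2a->1: no, b/baa meet in 2. 2a->2: no, b/baa meet in 2. 2a->3: ok.
bb: 2b undefined. 2b->0: no, babb/bbbabb meet in 3 with "bb" left. 2b->1: no, b/bbaba meet in 2. 2b->2: no, babb/bbbabb meet in 3 with "bb" left. 2b->3: ok.
aba: 3a undefined. 3a->0: no, aaab/bbaaaab meet in 3 with "b" left. 3a->1: no, aaab/baabb meet in 3 with "b" left. 3a->2: no, aaab/baabb meet in 3 with "b" left. 3a->3: no, aaab/bbaaaab meet in 3 with "b" left. Open state 4: 3a->4.
abb: 3b undefined. 3b->0: no, aaab/bbbabb meet in 0. 3b->1: no, aaab/aaabaab meet in 1. 3b->2: no, babb/bbbaba meet in 3. 3b->3: ok.
abaa: 4a undefined. 4a->0: no, aaab/bbaaaab meet in 3. 4a->1: no, aaab/aaabaab meet in 3. 4a->2: no, aaab/aaabaab meet in 3. 4a->3: no, aaab/aaabaab meet in 3. 4a->4: no, aaabaa/aba meet in 4. Open state 5: 4a->5.
abab: 4b undefined. 4b->0: no, b/baabb meet in 2. 4b->1: no, aaab/baabb meet in 3. 4b->2: no, aaab/bbaba meet in 3. 4b->3: no, aaab/baabb meet in 3. 4b->4: no, aaabaa/bbaba meet in 5. 4b->5: ok.
ababa: 5a undefined. 5a->0: no, aaab/abababa meet in 3. 5a->1: no, aaab/bbaaaab meet in 3. 5a->2: no, aaab/bbaaaab meet in 3. 5a->3: no, aaab/bbaba meet in 3. 5a->4: ok.
baabb: 5b undefined. 5b->0: ok.
All examples now run through 6 states with every (state, symbol) defined. Accept strings end in {2,3,5}, Reject strings end in {0,1,4}; accept={2,3,5}.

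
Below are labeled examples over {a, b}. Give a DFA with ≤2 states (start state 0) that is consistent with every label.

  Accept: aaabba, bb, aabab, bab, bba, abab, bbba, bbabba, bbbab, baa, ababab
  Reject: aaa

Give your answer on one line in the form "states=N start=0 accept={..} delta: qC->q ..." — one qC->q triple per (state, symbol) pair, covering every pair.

Grow the machine one transition at a time. Run the examples from 0; the earliest place one falls off (shortest prefix, ties alphabetical) gets sent to the lowest-numbered state that keeps every Accept/Reject pair distinguishable — a pair clashes when both reach the same state with identical unread suffix — and to a fresh state only if none does.
a: 0a undefined. 0a->0: ok.
b: 0b undefined. 0b->0: no, aaabba/aaa meet in 0. Open state 1: 0b->1.
ba: 1a undefined. 1a->0: no, baa/aaa meet in 0. 1a->1: ok.
bb: 1b undefined. 1b->0: no, aaabba/aaa meet in 0. 1b->1: ok.
All examples now run through 2 states with every (state, symbol) defined. Accept strings end in {1}, Reject strings end in {0}; accept={1}.

states=2 start=0 accept={1} delta: 0a->0 0b->1 1a->1 1b->1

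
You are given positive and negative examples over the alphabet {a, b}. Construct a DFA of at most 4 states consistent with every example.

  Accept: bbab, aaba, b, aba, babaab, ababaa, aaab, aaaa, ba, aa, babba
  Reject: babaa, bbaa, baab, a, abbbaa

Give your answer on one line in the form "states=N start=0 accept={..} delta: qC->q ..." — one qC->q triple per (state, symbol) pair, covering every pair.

states=4 start=0 accept={0,2,3} delta: 0a->1 0b->2 1a->0 1b->3 2a->2 2b->1 3a->0 3b->1

State merging on the prefix tree: take the shortest (then alphabetical) example prefix whose next move is undefined and point that move at state 0, else 1, else 2, ...; a target is out if some Accept/Reject pair would then sit in one state with the same input left (inseparable). If every existing state is out, open a new one.
a: 0a undefined. 0a->0: no, ababaa/babaa meet in 0 with "babaa" left. Open state 1: 0a->1.
b: 0b undefined. 0b->0: no, ba/a meet in 1. 0b->1: no, b/a meet in 1. Open state 2: 0b->2.
aa: 1a undefined. 1a->0: ok.
ab: 1b undefined. 1b->0: no, aba/a meet in 1. 1b->1: no, aaab/a meet in 1. 1b->2: no, ababaa/babaa meet in 2 with "abaa" left. Open state 3: 1b->3.
ba: 2a undefined. 2a->0: no, babaab/baab meet in 3. 2a->1: no, aaba/a meet in 1. 2a->2: ok.
bb: 2b undefined. 2b->0: no, aaaa/babaa meet in 0. 2b->1: ok.
aba: 3a undefined. 3a->0: ok.
abb: 3b undefined. 3b->0: no, bbab/abbbaa meet in 2. 3b->1: ok.
All examples now run through 4 states with every (state, symbol) defined. Accept strings end in {0,2,3}, Reject strings end in {1}; accept={0,2,3}.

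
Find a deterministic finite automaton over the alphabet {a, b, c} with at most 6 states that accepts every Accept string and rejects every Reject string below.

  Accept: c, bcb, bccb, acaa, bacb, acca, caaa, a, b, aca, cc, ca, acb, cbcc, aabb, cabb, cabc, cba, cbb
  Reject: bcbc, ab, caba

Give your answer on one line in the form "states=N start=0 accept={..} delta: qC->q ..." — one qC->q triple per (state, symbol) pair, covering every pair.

State merging on the prefix tree: take the shortest (then alphabetical) example prefix whose next move is undefined and point that move at state 0, else 1, else 2, ...; a target is out if some Accept/Reject pair would then sit in one state with the same input left (inseparable). If every existing state is out, open a new one.
a: 0a undefined. 0a->0: no, b/ab meet in 0 with "b" left. Open state 1: 0a->1.
b: 0b undefined. 0b->0: ok.
c: 0c undefined. 0c->0: no, c/bcbc meet in 0. 0c->1: no, bcb/ab meet in 1 with "b" left. Open state 2: 0c->2.
aa: 1a undefined. 1a->0: ok.
ab: 1b undefined. 1b->0: no, b/ab meet in 0. 1b->1: no, a/ab meet in 1. 1b->2: no, c/ab meet in 2. Open state 3: 1b->3.
ac: 1c undefined. 1c->0: ok.
ca: 2a undefined. 2a->0: no, a/caba meet in 1. 2a->1: ok.
cb: 2b undefined. 2b->0: no, c/bcbc meet in 2. 2b->1: no, acaa/bcbc meet in 0. 2b->2: no, cc/bcbc meet in 2 with "c" left. 2b->3: no, bcb/ab meet in 3. Open state 4: 2b->4.
cc: 2c undefined. 2c->0: ok.
cba: 4a undefined. 4a->0: ok.
cbb: 4b undefined. 4b->0: ok.
cbc: 4c undefined. 4c->0: no, bccb/bcbc meet in 0. 4c->1: no, acca/bcbc meet in 1. 4c->2: no, c/bcbc meet in 2. 4c->3: ok.
caba: 3a undefined. 3a->0: no, bccb/caba meet in 0. 3a->1: no, acca/caba meet in 1. 3a->2: no, c/caba meet in 2. 3a->3: ok.
cabb: 3b undefined. 3b->0: ok.
cabc: 3c undefined. 3c->0: ok.
All examples now run through 5 states with every (state, symbol) defined. Accept strings end in {0,1,2,4}, Reject strings end in {3}; accept={0,1,2,4}.

states=5 start=0 accept={0,1,2,4} delta: 0a->1 0b->0 0c->2 1a->0 1b->3 1c->0 2a->1 2b->4 2c->0 3a->3 3b->0 3c->0 4a->0 4b->0 4c->3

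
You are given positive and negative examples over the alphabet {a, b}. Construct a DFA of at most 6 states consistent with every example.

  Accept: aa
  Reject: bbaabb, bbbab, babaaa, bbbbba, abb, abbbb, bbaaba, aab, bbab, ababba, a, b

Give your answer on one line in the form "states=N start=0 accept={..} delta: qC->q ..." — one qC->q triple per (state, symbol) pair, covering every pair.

states=3 start=0 accept={2} delta: 0a->1 0b->0 1a->2 1b->0 2a->0 2b->0

Fold the examples into a partial DFA from state 0: repeatedly fix the first undefined (state, symbol) met by the shortest-then-alphabetical prefix, trying targets in increasing order and rejecting any under which an Accept and a Reject string meet in one state with the same remainder; add a state when all current targets are rejected. Accepting states are where Accept strings end.
a: 0a undefined. 0a->0: no, aa/a meet in 0. Open state 1: 0a->1.
b: 0b undefined. 0b->0: ok.
aa: 1a undefined. 1a->0: no, aa/bbaabb meet in 0. 1a->1: no, aa/bbbbba meet in 1. Open state 2: 1a->2.
ab: 1b undefined. 1b->0: ok.
aab: 2b undefined. 2b->0: ok.
babaaa: 2a undefined. 2a->0: ok.
All examples now run through 3 states with every (state, symbol) defined. Accept strings end in {2}, Reject strings end in {0,1}; accept={2}.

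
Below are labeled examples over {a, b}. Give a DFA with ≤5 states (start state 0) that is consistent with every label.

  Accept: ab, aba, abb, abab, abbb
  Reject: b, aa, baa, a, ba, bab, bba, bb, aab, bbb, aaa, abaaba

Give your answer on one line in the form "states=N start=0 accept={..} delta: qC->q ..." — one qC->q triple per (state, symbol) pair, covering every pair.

Fold the examples into a partial DFA from state 0: repeatedly fix the first undefined (state, symbol) met by the shortest-then-alphabetical prefix, trying targets in increasing order and rejecting any under which an Accept and a Reject string meet in one state with the same remainder; add a state when all current targets are rejected. Accepting states are where Accept strings end.
a: 0a undefined. 0a->0: no, ab/b meet in 0 with "b" left. Open state 1: 0a->1.
b: 0b undefined. 0b->0: no, ab/bab meet in 1 with "b" left. 0b->1: no, ab/bb meet in 1 with "b" left. Open state 2: 0b->2.
aa: 1a undefined. 1a->0: ok.
ab: 1b undefined. 1b->0: no, ab/aa meet in 0. 1b->1: no, ab/a meet in 1. 1b->2: no, ab/b meet in 2. Open state 3: 1b->3.
ba: 2a undefined. 2a->0: ok.
bb: 2b undefined. 2b->0: ok.
aba: 3a undefined. 3a->0: no, aba/aa meet in 0. 3a->1: no, aba/baa meet in 1. 3a->2: no, aba/b meet in 2. 3a->3: ok.
abb: 3b undefined. 3b->0: no, abb/aa meet in 0. 3b->1: no, abb/baa meet in 1. 3b->2: no, abb/b meet in 2. 3b->3: no, ab/abaaba meet in 3. Open state 4: 3b->4.
abbb: 4b undefined. 4b->0: no, abbb/aa meet in 0. 4b->1: no, abbb/baa meet in 1. 4b->2: no, abbb/b meet in 2. 4b->3: ok.
abaaba: 4a undefined. 4a->0: ok.
All examples now run through 5 states with every (state, symbol) defined. Accept strings end in {3,4}, Reject strings end in {0,1,2}; accept={3,4}.

states=5 start=0 accept={3,4} delta: 0a->1 0b->2 1a->0 1b->3 2a->0 2b->0 3a->3 3b->4 4a->0 4b->3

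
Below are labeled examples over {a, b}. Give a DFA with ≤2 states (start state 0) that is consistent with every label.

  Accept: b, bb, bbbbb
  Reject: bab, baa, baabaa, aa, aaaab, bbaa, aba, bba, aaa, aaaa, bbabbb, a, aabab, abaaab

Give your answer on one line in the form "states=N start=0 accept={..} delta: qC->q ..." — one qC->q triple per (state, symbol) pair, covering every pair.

State merging on the prefix tree: take the shortest (then alphabetical) example prefix whose next move is undefined and point that move at state 0, else 1, else 2, ...; a target is out if some Accept/Reject pair would then sit in one state with the same input left (inseparable). If every existing state is out, open a new one.
a: 0a undefined. 0a->0: no, b/aaaab meet in 0 with "b" left. Open state 1: 0a->1.
b: 0b undefined. 0b->0: ok.
aa: 1a undefined. 1a->0: no, b/baa meet in 0. 1a->1: ok.
ab: 1b undefined. 1b->0: no, b/bab meet in 0. 1b->1: ok.
All examples now run through 2 states with every (state, symbol) defined. Accept strings end in {0}, Reject strings end in {1}; accept={0}.

states=2 start=0 accept={0} delta: 0a->1 0b->0 1a->1 1b->1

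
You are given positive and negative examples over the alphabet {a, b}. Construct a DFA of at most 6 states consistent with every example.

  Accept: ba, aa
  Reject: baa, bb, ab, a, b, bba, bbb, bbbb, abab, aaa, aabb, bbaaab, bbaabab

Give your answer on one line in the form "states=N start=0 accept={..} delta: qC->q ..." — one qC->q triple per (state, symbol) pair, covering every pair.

Fold the examples into a partial DFA from state 0: repeatedly fix the first undefined (state, symbol) met by the shortest-then-alphabetical prefix, trying targets in increasing order and rejecting any under which an Accept and a Reject string meet in one state with the same remainder; add a state when all current targets are rejected. Accepting states are where Accept strings end.
a: 0a undefined. 0a->0: no, aa/a meet in 0. Open state 1: 0a->1.
b: 0b undefined. 0b->0: no, ba/a meet in 1. 0b->1: ok.
aa: 1a undefined. 1a->0: ok.
ab: 1b undefined. 1b->0: no, ba/bb meet in 0. 1b->1: no, ba/bba meet in 0. Open state 2: 1b->2.
aba: 2a undefined. 2a->0: no, ba/bba meet in 0. 2a->1: ok.
bbb: 2b undefined. 2b->0: no, ba/bbb meet in 0. 2b->1: ok.
All examples now run through 3 states with every (state, symbol) defined. Accept strings end in {0}, Reject strings end in {1,2}; accept={0}.

states=3 start=0 accept={0} delta: 0a->1 0b->1 1a->0 1b->2 2a->1 2b->1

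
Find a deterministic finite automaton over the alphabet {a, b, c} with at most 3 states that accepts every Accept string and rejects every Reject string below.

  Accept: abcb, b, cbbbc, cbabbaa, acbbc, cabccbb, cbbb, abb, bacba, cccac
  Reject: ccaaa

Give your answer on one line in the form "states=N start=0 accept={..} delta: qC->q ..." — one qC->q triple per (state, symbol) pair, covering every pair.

State merging on the prefix tree: take the shortest (then alphabetical) example prefix whose next move is undefined and point that move at state 0, else 1, else 2, ...; a target is out if some Accept/Reject pair would then sit in one state with the same input left (inseparable). If every existing state is out, open a new one.
a: 0a undefined. 0a->0: ok.
b: 0b undefined. 0b->0: ok.
c: 0c undefined. 0c->0: no, abcb/ccaaa meet in 0. Open state 1: 0c->1.
ca: 1a undefined. 1a->0: ok.
cb: 1b undefined. 1b->0: ok.
cc: 1c undefined. 1c->0: no, abcb/ccaaa meet in 0. 1c->1: no, abcb/ccaaa meet in 0. Open state 2: 1c->2.
cca: 2a undefined. 2a->0: no, abcb/ccaaa meet in 0. 2a->1: no, abcb/ccaaa meet in 0. 2a->2: ok.
ccc: 2c undefined. 2c->0: ok.
cabccb: 2b undefined. 2b->0: ok.
All examples now run through 3 states with every (state, symbol) defined. Accept strings end in {0,1}, Reject strings end in {2}; accept={0,1}.

states=3 start=0 accept={0,1} delta: 0a->0 0b->0 0c->1 1a->0 1b->0 1c->2 2a->2 2b->0 2c->0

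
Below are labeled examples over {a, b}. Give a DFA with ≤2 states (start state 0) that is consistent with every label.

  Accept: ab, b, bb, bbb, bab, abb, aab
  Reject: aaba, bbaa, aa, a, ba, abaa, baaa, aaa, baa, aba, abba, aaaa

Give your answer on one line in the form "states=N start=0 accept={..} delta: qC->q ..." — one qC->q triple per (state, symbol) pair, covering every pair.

states=2 start=0 accept={1} delta: 0a->0 0b->1 1a->0 1b->1

Grow the machine one transition at a time. Run the examples from 0; the earliest place one falls off (shortest prefix, ties alphabetical) gets sent to the lowest-numbered state that keeps every Accept/Reject pair distinguishable — a pair clashes when both reach the same state with identical unread suffix — and to a fresh state only if none does.
a: 0a undefined. 0a->0: ok.
b: 0b undefined. 0b->0: no, ab/aaba meet in 0. Open state 1: 0b->1.
ba: 1a undefined. 1a->0: ok.
bb: 1b undefined. 1b->0: no, bb/aaba meet in 0. 1b->1: ok.
All examples now run through 2 states with every (state, symbol) defined. Accept strings end in {1}, Reject strings end in {0}; accept={1}.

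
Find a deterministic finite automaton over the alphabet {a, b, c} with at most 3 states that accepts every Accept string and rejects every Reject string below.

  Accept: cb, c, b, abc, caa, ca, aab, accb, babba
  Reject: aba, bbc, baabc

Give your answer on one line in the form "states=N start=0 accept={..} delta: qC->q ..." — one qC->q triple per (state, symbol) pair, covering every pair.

states=3 start=0 accept={0,1} delta: 0a->0 0b->1 0c->0 1a->2 1b->2 1c->0 2a->1 2b->1 2c->2

Fold the examples into a partial DFA from state 0: repeatedly fix the first undefined (state, symbol) met by the shortest-then-alphabetical prefix, trying targets in increasing order and rejecting any under which an Accept and a Reject string meet in one state with the same remainder; add a state when all current targets are rejected. Accepting states are where Accept strings end.
a: 0a undefined. 0a->0: ok.
b: 0b undefined. 0b->0: no, c/bbc meet in 0 with "c" left. Open state 1: 0b->1.
c: 0c undefined. 0c->0: ok.
ba: 1a undefined. 1a->0: no, c/aba meet in 0. 1a->1: no, cb/aba meet in 1. Open state 2: 1a->2.
bb: 1b undefined. 1b->0: no, c/bbc meet in 0. 1b->1: no, abc/bbc meet in 1 with "c" left. 1b->2: ok.
abc: 1c undefined. 1c->0: ok.
baa: 2a undefined. 2a->0: no, c/baabc meet in 0. 2a->1: ok.
bab: 2b undefined. 2b->0: no, babba/aba meet in 2. 2b->1: ok.
bbc: 2c undefined. 2c->0: no, c/bbc meet in 0. 2c->1: no, cb/bbc meet in 1. 2c->2: ok.
All examples now run through 3 states with every (state, symbol) defined. Accept strings end in {0,1}, Reject strings end in {2}; accept={0,1}.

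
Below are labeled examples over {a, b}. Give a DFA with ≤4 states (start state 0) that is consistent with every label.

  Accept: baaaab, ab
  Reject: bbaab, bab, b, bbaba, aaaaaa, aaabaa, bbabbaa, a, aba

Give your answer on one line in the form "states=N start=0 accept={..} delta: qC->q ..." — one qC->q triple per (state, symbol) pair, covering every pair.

states=3 start=0 accept={2} delta: 0a->1 0b->1 1a->0 1b->2 2a->1 2b->0

Grow the machine one transition at a time. Run the examples from 0; the earliest place one falls off (shortest prefix, ties alphabetical) gets sent to the lowest-numbered state that keeps every Accept/Reject pair distinguishable — a pair clashes when both reach the same state with identical unread suffix — and to a fresh state only if none does.
a: 0a undefined. 0a->0: no, ab/b meet in 0 with "b" left. Open state 1: 0a->1.
b: 0b undefined. 0b->0: no, ab/bab meet in 1 with "b" left. 0b->1: ok.
aa: 1a undefined. 1a->0: ok.
ab: 1b undefined. 1b->0: no, baaaab/aaaaaa meet in 0. 1b->1: no, baaaab/bbaab meet in 1. Open state 2: 1b->2.
aba: 2a undefined. 2a->0: no, baaaab/bbaab meet in 2. 2a->1: ok.
bbabb: 2b undefined. 2b->0: ok.
All examples now run through 3 states with every (state, symbol) defined. Accept strings end in {2}, Reject strings end in {0,1}; accept={2}.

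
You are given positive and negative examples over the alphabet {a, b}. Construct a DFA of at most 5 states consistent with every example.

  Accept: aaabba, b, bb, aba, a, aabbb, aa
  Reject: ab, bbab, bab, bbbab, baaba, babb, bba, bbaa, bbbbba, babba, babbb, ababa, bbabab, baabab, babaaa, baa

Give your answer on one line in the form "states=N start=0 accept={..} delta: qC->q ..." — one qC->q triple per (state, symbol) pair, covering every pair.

State merging on the prefix tree: take the shortest (then alphabetical) example prefix whose next move is undefined and point that move at state 0, else 1, else 2, ...; a target is out if some Accept/Reject pair would then sit in one state with the same input left (inseparable). If every existing state is out, open a new one.
a: 0a undefined. 0a->0: no, aaabba/bba meet in 0 with "bba" left. Open state 1: 0a->1.
b: 0b undefined. 0b->0: no, a/bba meet in 1. 0b->1: no, bb/ab meet in 1 with "b" left. Open state 2: 0b->2.
aa: 1a undefined. 1a->0: ok.
ab: 1b undefined. 1b->0: no, aba/ababa meet in 1. 1b->1: no, a/ab meet in 1. 1b->2: no, aaabba/bba meet in 2 with "ba" left. Open state 3: 1b->3.
ba: 2a undefined. 2a->0: no, b/bab meet in 2. 2a->1: no, aaabba/babba meet in 3 with "ba" left. 2a->2: no, b/baa meet in 2. 2a->3: no, aba/baa meet in 3 with "a" left. Open state 4: 2a->4.
bb: 2b undefined. 2b->0: no, bb/bbaa meet in 0. 2b->1: no, b/bbab meet in 2. 2b->2: ok.
aba: 3a undefined. 3a->0: ok.
baa: 4a undefined. 4a->0: no, aba/bbaa meet in 0. 4a->1: no, b/baabab meet in 2. 4a->2: no, b/bbaa meet in 2. 4a->3: no, aaabba/baaba meet in 3 with "ba" left. 4a->4: ok.
bab: 4b undefined. 4b->0: no, b/babb meet in 2. 4b->1: no, b/bbabab meet in 2. 4b->2: no, b/bbab meet in 2. 4b->3: no, aaabba/babba meet in 3 with "ba" left. 4b->4: ok.
aaabb: 3b undefined. 3b->0: ok.
All examples now run through 5 states with every (state, symbol) defined. Accept strings end in {0,1,2}, Reject strings end in {3,4}; accept={0,1,2}.

states=5 start=0 accept={0,1,2} delta: 0a->1 0b->2 1a->0 1b->3 2a->4 2b->2 3a->0 3b->0 4a->4 4b->4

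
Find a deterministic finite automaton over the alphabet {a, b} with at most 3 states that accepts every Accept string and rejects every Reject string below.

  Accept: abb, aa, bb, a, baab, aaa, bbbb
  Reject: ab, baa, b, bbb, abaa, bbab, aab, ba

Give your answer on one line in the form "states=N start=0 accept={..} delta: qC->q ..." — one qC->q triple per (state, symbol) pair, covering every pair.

states=2 start=0 accept={0} delta: 0a->0 0b->1 1a->1 1b->0

Grow the machine one transition at a time. Run the examples from 0; the earliest place one falls off (shortest prefix, ties alphabetical) gets sent to the lowest-numbered state that keeps every Accept/Reject pair distinguishable — a pair clashes when both reach the same state with identical unread suffix — and to a fresh state only if none does.
a: 0a undefined. 0a->0: ok.
b: 0b undefined. 0b->0: no, abb/ab meet in 0. Open state 1: 0b->1.
ba: 1a undefined. 1a->0: no, aa/baa meet in 0. 1a->1: ok.
bb: 1b undefined. 1b->0: ok.
All examples now run through 2 states with every (state, symbol) defined. Accept strings end in {0}, Reject strings end in {1}; accept={0}.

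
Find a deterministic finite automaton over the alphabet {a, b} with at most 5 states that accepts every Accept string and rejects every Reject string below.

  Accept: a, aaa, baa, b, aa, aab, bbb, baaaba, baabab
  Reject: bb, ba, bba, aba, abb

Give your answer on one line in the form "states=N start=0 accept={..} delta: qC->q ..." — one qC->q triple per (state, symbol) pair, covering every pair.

Grow the machine one transition at a time. Run the examples from 0; the earliest place one falls off (shortest prefix, ties alphabetical) gets sent to the lowest-numbered state that keeps every Accept/Reject pair distinguishable — a pair clashes when both reach the same state with identical unread suffix — and to a fresh state only if none does.
a: 0a undefined. 0a->0: ok.
b: 0b undefined. 0b->0: no, a/bb meet in 0. Open state 1: 0b->1.
ba: 1a undefined. 1a->0: no, a/ba meet in 0. 1a->1: no, baa/ba meet in 1. Open state 2: 1a->2.
bb: 1b undefined. 1b->0: no, a/bb meet in 0. 1b->1: no, b/bb meet in 1. 1b->2: no, baa/bba meet in 2 with "a" left. Open state 3: 1b->3.
baa: 2a undefined. 2a->0: no, baaaba/ba meet in 2. 2a->1: ok.
bba: 3a undefined. 3a->0: no, a/bba meet in 0. 3a->1: no, baa/bba meet in 1. 3a->2: ok.
bbb: 3b undefined. 3b->0: ok.
baaab: 2b undefined. 2b->0: ok.
All examples now run through 4 states with every (state, symbol) defined. Accept strings end in {0,1}, Reject strings end in {2,3}; accept={0,1}.

states=4 start=0 accept={0,1} delta: 0a->0 0b->1 1a->2 1b->3 2a->1 2b->0 3a->2 3b->0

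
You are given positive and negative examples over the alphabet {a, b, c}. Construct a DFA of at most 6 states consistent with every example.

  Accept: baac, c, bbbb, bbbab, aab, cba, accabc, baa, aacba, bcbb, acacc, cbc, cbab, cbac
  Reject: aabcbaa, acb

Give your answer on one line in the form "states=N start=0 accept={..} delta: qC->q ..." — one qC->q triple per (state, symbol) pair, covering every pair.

states=4 start=0 accept={0,1,3} delta: 0a->0 0b->0 0c->1 1a->0 1b->2 1c->0 2a->3 2b->0 2c->0 3a->2 3b->0 3c->0

Grow the machine one transition at a time. Run the examples from 0; the earliest place one falls off (shortest prefix, ties alphabetical) gets sent to the lowest-numbered state that keeps every Accept/Reject pair distinguishable — a pair clashes when both reach the same state with identical unread suffix — and to a fresh state only if none does.
a: 0a undefined. 0a->0: ok.
b: 0b undefined. 0b->0: ok.
c: 0c undefined. 0c->0: no, baac/aabcbaa meet in 0. Open state 1: 0c->1.
cb: 1b undefined. 1b->0: no, bbbb/aabcbaa meet in 0. 1b->1: no, baac/acb meet in 1. Open state 2: 1b->2.
aca: 1a undefined. 1a->0: ok.
acc: 1c undefined. 1c->0: ok.
cba: 2a undefined. 2a->0: no, bbbb/aabcbaa meet in 0. 2a->1: no, bbbb/aabcbaa meet in 0. 2a->2: no, cba/aabcbaa meet in 2. Open state 3: 2a->3.
cbc: 2c undefined. 2c->0: ok.
bcbb: 2b undefined. 2b->0: ok.
cbab: 3b undefined. 3b->0: ok.
cbac: 3c undefined. 3c->0: ok.
aabcbaa: 3a undefined. 3a->0: no, bbbb/aabcbaa meet in 0. 3a->1: no, baac/aabcbaa meet in 1. 3a->2: ok.
All examples now run through 4 states with every (state, symbol) defined. Accept strings end in {0,1,3}, Reject strings end in {2}; accept={0,1,3}.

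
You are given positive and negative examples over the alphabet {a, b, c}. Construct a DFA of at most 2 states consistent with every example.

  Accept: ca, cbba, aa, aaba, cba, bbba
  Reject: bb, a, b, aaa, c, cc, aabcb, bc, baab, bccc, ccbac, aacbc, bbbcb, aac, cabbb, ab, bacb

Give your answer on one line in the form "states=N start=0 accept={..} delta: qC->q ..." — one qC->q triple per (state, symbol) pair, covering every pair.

states=2 start=0 accept={0} delta: 0a->1 0b->1 0c->1 1a->0 1b->1 1c->1

Grow the machine one transition at a time. Run the examples from 0; the earliest place one falls off (shortest prefix, ties alphabetical) gets sent to the lowest-numbered state that keeps every Accept/Reject pair distinguishable — a pair clashes when both reach the same state with identical unread suffix — and to a fresh state only if none does.
a: 0a undefined. 0a->0: no, aa/a meet in 0. Open state 1: 0a->1.
b: 0b undefined. 0b->0: no, bbba/a meet in 1. 0b->1: ok.
c: 0c undefined. 0c->0: no, ca/a meet in 1. 0c->1: ok.
aa: 1a undefined. 1a->0: ok.
ab: 1b undefined. 1b->0: no, ca/bb meet in 0. 1b->1: ok.
bc: 1c undefined. 1c->0: no, ca/cc meet in 0. 1c->1: ok.
All examples now run through 2 states with every (state, symbol) defined. Accept strings end in {0}, Reject strings end in {1}; accept={0}.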